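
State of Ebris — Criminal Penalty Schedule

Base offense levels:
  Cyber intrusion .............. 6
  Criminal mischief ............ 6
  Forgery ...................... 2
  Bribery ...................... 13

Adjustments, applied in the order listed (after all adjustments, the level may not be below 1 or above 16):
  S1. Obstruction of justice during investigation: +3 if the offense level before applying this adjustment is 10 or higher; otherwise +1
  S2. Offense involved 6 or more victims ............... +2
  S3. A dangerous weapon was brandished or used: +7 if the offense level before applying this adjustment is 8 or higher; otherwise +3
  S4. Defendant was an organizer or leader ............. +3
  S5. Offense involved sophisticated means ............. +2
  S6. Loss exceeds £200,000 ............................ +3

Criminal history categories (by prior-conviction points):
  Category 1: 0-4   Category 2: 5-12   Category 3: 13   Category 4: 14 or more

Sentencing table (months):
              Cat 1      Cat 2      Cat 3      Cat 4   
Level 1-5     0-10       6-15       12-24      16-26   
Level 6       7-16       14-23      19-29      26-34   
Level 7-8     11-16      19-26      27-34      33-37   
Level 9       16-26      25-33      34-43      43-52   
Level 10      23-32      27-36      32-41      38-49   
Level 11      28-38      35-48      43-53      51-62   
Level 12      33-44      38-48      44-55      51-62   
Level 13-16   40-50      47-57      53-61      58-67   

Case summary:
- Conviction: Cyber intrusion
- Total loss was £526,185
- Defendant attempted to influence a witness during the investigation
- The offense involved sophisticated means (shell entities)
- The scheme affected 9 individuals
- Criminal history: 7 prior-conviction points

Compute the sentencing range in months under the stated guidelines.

Base offense level for cyber intrusion: 6.
S1 applies (level before this adjustment is 6 < 10, so +1): 6 + 1 = 7.
S2 applies: 7 + 2 = 9.
S4 does not apply.
S5 applies: 9 + 2 = 11.
S6 applies: 11 + 3 = 14.
Final offense level: 14.
Criminal history: 7 prior points → Category 2 (5-12).
Level 14 falls in the 13-16 band.
Grid: Level 13-16 × Category 2 = 47-57 months.

47-57 months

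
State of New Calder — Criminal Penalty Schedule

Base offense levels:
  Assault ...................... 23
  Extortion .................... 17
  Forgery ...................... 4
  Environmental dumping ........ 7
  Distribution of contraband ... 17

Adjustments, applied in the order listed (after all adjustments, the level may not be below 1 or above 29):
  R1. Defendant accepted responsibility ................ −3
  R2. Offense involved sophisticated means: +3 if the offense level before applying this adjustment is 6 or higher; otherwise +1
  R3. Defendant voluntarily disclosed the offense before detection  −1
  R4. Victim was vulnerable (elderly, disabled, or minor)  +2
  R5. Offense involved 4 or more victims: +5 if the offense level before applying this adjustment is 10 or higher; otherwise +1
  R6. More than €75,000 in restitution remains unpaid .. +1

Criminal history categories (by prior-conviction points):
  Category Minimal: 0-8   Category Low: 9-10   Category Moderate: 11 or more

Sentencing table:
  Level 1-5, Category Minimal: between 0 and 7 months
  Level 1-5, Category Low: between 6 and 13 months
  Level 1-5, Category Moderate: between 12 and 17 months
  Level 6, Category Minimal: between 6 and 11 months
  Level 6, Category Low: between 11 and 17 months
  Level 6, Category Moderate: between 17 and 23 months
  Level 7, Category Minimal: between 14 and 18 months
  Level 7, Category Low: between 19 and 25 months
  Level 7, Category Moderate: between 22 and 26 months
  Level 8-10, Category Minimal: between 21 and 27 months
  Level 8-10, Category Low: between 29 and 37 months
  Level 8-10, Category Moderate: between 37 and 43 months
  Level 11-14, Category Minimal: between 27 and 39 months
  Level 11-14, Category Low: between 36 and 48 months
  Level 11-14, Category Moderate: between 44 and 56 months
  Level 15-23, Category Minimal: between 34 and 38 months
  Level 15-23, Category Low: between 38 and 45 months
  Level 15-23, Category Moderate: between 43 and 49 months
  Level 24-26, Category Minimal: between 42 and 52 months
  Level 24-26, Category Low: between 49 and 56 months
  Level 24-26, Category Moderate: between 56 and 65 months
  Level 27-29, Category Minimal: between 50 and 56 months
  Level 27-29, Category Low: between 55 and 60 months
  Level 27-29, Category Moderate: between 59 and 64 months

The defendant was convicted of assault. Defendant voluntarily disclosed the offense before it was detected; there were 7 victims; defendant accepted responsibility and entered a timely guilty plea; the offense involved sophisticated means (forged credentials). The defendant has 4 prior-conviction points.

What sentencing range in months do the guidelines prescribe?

Base offense level for assault: 23.
R1 applies: 23 − 3 = 20.
R2 applies (level before this adjustment is 20 ≥ 6, so +3): 20 + 3 = 23.
R3 applies: 23 − 1 = 22.
R4 does not apply.
R5 applies (level before this adjustment is 22 ≥ 10, so +5): 22 + 5 = 27.
R6 does not apply.
Final offense level: 27.
Criminal history: 4 prior points → Category Minimal (0-8).
Level 27 falls in the 27-29 band.
Grid: Level 27-29 × Category Minimal = 50-56 months.

50-56 months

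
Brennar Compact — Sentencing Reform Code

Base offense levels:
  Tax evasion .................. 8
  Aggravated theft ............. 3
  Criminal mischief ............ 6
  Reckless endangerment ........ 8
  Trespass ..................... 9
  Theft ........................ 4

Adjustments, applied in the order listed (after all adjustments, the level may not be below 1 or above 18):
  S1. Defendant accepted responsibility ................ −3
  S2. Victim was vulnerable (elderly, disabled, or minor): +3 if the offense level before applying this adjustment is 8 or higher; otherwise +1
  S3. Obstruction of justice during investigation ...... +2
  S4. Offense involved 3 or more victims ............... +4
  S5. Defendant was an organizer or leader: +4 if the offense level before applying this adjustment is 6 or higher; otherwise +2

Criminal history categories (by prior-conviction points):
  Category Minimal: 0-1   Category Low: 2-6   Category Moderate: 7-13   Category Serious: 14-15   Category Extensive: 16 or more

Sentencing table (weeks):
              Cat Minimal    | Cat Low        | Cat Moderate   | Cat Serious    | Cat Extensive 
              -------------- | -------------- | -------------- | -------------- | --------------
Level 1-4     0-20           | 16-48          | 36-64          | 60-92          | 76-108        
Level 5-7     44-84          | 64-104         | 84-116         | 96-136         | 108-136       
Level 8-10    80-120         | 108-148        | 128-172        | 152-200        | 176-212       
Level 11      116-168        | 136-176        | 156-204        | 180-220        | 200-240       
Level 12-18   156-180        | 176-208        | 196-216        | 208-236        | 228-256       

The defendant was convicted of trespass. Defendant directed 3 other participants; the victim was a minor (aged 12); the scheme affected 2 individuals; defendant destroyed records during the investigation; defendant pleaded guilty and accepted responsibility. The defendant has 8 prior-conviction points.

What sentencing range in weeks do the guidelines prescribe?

Base offense level for trespass: 9.
S1 applies: 9 − 3 = 6.
S2 applies (level before this adjustment is 6 < 8, so +1): 6 + 1 = 7.
S3 applies: 7 + 2 = 9.
S5 applies (level before this adjustment is 9 ≥ 6, so +4): 9 + 4 = 13.
Final offense level: 13.
Criminal history: 8 prior points → Category Moderate (7-13).
Level 13 falls in the 12-18 band.
Grid: Level 12-18 × Category Moderate = 196-216 weeks.

196-216 weeks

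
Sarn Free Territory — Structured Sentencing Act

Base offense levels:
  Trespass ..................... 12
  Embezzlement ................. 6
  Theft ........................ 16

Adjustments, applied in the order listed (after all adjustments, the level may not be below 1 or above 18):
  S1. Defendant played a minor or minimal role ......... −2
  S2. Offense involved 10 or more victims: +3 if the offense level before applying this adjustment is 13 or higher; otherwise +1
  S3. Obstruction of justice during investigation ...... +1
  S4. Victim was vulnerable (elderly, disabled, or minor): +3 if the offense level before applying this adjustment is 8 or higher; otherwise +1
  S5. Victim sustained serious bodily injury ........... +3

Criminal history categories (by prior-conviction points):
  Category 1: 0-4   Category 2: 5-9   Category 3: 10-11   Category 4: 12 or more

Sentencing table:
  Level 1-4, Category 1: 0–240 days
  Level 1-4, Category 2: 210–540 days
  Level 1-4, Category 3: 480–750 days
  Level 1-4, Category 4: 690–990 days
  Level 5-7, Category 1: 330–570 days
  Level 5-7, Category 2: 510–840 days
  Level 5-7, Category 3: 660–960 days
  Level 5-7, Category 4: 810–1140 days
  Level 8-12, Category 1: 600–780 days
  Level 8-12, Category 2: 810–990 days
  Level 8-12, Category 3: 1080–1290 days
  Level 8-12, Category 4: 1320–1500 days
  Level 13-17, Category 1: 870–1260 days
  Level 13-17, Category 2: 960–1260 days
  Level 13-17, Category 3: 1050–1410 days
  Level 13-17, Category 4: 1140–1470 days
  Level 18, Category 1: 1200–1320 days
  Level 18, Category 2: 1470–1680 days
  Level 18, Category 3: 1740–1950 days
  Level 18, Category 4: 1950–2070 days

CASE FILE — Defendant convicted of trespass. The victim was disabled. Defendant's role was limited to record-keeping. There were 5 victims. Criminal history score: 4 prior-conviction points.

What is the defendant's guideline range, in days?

870-1260 days

Base offense level for trespass: 12.
S1 applies: 12 − 2 = 10.
S4 applies (level before this adjustment is 10 ≥ 8, so +3): 10 + 3 = 13.
Final offense level: 13.
Criminal history: 4 prior points → Category 1 (0-4).
Level 13 falls in the 13-17 band.
Grid: Level 13-17 × Category 1 = 870-1260 days.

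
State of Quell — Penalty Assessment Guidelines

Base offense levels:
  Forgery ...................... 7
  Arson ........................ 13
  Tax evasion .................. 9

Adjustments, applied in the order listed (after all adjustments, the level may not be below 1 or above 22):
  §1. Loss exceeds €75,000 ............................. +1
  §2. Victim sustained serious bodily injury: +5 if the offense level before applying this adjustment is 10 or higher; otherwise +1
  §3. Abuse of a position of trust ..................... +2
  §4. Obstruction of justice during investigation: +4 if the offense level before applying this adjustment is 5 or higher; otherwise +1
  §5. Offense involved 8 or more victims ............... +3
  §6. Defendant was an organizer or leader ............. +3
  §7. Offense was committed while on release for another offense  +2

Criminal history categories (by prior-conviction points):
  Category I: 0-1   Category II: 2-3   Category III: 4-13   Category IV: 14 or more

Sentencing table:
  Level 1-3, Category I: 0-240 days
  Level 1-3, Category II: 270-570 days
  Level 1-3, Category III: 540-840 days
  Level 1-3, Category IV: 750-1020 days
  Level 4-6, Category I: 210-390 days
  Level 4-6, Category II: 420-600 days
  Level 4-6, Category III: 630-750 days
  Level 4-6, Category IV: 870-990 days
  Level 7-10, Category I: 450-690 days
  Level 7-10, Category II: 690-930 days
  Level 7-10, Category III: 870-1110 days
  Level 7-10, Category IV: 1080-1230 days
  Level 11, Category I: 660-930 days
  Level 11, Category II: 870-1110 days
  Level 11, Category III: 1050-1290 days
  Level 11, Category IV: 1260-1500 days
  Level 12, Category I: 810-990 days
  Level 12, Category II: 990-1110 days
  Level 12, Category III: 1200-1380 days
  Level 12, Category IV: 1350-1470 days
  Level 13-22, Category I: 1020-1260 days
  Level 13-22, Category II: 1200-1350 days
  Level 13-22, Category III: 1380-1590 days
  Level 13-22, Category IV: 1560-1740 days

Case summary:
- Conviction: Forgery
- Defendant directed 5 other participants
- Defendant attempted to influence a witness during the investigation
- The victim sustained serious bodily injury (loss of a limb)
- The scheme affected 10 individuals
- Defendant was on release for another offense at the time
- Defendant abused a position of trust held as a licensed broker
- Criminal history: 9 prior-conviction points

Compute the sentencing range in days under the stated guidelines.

1380-1590 days

Base offense level for forgery: 7.
§1 does not apply.
§2 applies (level before this adjustment is 7 < 10, so +1): 7 + 1 = 8.
§3 applies: 8 + 2 = 10.
§4 applies (level before this adjustment is 10 ≥ 5, so +4): 10 + 4 = 14.
§5 applies: 14 + 3 = 17.
§6 applies: 17 + 3 = 20.
§7 applies: 20 + 2 = 22.
Final offense level: 22.
Criminal history: 9 prior points → Category III (4-13).
Level 22 falls in the 13-22 band.
Grid: Level 13-22 × Category III = 1380-1590 days.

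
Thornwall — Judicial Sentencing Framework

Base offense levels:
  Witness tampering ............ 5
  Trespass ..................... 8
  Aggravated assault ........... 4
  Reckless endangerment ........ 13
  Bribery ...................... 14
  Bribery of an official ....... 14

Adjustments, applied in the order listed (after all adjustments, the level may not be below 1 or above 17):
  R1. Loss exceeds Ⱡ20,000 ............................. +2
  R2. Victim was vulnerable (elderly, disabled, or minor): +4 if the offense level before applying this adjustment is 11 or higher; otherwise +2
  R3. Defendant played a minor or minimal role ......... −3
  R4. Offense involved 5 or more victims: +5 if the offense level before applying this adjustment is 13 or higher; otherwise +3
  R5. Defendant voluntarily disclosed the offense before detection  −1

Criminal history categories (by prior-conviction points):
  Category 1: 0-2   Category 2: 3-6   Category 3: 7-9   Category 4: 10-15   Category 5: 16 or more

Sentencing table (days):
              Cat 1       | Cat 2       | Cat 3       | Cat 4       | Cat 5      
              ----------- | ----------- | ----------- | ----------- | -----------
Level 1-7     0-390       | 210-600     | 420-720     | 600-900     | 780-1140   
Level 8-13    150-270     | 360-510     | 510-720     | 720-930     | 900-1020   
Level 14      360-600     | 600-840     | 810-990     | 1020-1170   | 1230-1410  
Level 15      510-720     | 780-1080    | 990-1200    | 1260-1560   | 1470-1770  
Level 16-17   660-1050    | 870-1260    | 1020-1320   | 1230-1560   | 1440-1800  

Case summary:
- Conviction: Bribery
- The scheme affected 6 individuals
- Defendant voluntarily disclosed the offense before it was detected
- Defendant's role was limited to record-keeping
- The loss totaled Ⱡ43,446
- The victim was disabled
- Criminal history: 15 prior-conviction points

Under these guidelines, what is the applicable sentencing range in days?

1230-1560 days

Base offense level for bribery: 14.
R1 applies: 14 + 2 = 16.
R2 applies (level before this adjustment is 16 ≥ 11, so +4): 16 + 4 = 20.
R3 applies: 20 − 3 = 17.
R4 applies (level before this adjustment is 17 ≥ 13, so +5): 17 + 5 = 22.
R5 applies: 22 − 1 = 21.
Level 21 exceeds the maximum of 17; capped at 17.
Final offense level: 17.
Criminal history: 15 prior points → Category 4 (10-15).
Level 17 falls in the 16-17 band.
Grid: Level 16-17 × Category 4 = 1230-1560 days.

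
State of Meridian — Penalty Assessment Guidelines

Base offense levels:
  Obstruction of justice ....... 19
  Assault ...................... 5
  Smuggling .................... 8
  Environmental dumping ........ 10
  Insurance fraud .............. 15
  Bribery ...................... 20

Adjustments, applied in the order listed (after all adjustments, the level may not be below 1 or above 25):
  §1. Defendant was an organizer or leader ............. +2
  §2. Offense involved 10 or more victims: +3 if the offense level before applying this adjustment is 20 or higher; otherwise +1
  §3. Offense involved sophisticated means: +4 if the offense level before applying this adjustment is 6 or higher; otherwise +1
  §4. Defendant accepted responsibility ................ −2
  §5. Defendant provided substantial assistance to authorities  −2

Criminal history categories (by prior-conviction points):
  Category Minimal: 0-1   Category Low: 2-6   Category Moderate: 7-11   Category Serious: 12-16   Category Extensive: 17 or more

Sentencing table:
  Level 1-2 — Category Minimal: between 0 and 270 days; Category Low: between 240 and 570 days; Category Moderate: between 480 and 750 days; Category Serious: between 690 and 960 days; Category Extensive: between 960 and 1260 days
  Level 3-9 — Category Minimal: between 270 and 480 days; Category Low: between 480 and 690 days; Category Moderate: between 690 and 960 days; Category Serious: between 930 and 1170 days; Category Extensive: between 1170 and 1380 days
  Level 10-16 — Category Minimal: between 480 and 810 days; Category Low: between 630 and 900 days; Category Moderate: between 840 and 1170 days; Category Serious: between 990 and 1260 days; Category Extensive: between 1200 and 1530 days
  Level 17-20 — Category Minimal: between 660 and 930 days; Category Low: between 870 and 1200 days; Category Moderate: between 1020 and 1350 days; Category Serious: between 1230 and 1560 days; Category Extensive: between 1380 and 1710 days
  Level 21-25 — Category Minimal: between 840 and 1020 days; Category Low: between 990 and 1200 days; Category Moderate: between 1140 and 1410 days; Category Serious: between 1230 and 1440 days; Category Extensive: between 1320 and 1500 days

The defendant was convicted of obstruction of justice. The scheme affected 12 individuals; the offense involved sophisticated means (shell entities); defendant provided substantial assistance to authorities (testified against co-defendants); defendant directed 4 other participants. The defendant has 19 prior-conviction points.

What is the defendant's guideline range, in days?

1320-1500 days

Base offense level for obstruction of justice: 19.
§1 applies: 19 + 2 = 21.
§2 applies (level before this adjustment is 21 ≥ 20, so +3): 21 + 3 = 24.
§3 applies (level before this adjustment is 24 ≥ 6, so +4): 24 + 4 = 28.
§4 does not apply.
§5 applies: 28 − 2 = 26.
Level 26 exceeds the maximum of 25; capped at 25.
Final offense level: 25.
Criminal history: 19 prior points → Category Extensive (17+).
Level 25 falls in the 21-25 band.
Grid: Level 21-25 × Category Extensive = 1320-1500 days.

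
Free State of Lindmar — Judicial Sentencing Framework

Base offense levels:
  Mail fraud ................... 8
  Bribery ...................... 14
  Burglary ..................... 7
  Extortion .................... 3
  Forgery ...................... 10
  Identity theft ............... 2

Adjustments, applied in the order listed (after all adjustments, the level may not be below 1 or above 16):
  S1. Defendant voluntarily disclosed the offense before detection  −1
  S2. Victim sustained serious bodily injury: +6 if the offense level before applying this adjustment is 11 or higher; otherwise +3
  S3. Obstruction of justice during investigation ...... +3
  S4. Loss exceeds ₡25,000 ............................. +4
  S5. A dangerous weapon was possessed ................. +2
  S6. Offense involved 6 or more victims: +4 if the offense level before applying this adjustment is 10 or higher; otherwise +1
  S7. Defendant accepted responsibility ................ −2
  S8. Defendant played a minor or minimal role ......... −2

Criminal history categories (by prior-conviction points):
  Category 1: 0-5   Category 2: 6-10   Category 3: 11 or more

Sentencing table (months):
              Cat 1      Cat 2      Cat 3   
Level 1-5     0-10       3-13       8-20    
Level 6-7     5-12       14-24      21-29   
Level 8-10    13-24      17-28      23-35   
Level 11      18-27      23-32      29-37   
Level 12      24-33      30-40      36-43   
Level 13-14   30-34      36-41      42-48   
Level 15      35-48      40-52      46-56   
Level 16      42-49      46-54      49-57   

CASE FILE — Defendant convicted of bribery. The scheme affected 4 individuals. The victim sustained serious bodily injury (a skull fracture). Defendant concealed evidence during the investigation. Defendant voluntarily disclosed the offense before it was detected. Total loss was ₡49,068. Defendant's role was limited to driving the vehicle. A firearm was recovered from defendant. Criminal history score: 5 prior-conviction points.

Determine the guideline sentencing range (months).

Base offense level for bribery: 14.
S1 applies: 14 − 1 = 13.
S2 applies (level before this adjustment is 13 ≥ 11, so +6): 13 + 6 = 19.
S3 applies: 19 + 3 = 22.
S4 applies: 22 + 4 = 26.
S5 applies: 26 + 2 = 28.
S6 does not apply.
S8 applies: 28 − 2 = 26.
Level 26 exceeds the maximum of 16; capped at 16.
Final offense level: 16.
Criminal history: 5 prior points → Category 1 (0-5).
Level 16 falls in the 16 band.
Grid: Level 16 × Category 1 = 42-49 months.

42-49 months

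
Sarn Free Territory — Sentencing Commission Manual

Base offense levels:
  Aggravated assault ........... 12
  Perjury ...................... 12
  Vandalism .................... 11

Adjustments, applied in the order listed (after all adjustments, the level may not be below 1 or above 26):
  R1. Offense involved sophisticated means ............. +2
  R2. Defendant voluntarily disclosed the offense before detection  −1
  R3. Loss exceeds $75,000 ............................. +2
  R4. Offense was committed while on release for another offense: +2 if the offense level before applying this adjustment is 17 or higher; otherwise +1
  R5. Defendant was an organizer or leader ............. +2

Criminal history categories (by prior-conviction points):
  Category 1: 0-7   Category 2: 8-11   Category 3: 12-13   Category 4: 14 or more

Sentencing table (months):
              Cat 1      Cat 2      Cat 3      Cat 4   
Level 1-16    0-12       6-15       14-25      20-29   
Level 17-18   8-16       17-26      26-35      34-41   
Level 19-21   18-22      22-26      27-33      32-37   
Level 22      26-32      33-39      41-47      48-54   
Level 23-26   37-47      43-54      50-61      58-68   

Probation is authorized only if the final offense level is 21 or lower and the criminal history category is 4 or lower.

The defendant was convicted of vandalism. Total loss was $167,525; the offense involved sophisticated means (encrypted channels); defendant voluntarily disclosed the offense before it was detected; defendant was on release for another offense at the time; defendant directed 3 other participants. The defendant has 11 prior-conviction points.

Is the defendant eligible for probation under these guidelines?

Yes

Base offense level for vandalism: 11.
R1 applies: 11 + 2 = 13.
R2 applies: 13 − 1 = 12.
R3 applies: 12 + 2 = 14.
R4 applies (level before this adjustment is 14 < 17, so +1): 14 + 1 = 15.
R5 applies: 15 + 2 = 17.
Final offense level: 17.
Criminal history: 11 prior points → Category 2 (8-11).
Level 17 falls in the 17-18 band.
Grid: Level 17-18 × Category 2 = 17-26 months.
Probation check: level 17 ≤ 21 and category 2 ≤ 4 → eligible.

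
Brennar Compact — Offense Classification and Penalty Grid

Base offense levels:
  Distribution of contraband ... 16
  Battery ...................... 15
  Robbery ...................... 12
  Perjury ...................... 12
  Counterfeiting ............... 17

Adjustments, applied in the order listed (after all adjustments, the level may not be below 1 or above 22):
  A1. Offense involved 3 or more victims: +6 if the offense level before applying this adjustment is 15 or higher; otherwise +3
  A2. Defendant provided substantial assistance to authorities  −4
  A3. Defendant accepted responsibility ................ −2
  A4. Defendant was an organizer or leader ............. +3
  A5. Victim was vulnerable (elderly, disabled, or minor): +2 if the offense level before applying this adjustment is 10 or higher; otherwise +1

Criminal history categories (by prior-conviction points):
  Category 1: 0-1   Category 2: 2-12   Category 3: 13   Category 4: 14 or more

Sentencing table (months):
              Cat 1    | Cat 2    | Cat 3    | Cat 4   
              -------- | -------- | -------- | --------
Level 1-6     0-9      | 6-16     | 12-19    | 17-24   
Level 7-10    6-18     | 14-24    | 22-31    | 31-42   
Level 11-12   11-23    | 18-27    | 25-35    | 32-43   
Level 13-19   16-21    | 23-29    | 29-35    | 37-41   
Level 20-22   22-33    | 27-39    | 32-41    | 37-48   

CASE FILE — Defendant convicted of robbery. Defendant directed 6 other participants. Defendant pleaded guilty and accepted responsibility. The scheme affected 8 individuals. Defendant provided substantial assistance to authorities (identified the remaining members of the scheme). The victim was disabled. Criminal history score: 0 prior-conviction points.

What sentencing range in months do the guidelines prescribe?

16-21 months

Base offense level for robbery: 12.
A1 applies (level before this adjustment is 12 < 15, so +3): 12 + 3 = 15.
A2 applies: 15 − 4 = 11.
A3 applies: 11 − 2 = 9.
A4 applies: 9 + 3 = 12.
A5 applies (level before this adjustment is 12 ≥ 10, so +2): 12 + 2 = 14.
Final offense level: 14.
Criminal history: 0 prior points → Category 1 (0-1).
Level 14 falls in the 13-19 band.
Grid: Level 13-19 × Category 1 = 16-21 months.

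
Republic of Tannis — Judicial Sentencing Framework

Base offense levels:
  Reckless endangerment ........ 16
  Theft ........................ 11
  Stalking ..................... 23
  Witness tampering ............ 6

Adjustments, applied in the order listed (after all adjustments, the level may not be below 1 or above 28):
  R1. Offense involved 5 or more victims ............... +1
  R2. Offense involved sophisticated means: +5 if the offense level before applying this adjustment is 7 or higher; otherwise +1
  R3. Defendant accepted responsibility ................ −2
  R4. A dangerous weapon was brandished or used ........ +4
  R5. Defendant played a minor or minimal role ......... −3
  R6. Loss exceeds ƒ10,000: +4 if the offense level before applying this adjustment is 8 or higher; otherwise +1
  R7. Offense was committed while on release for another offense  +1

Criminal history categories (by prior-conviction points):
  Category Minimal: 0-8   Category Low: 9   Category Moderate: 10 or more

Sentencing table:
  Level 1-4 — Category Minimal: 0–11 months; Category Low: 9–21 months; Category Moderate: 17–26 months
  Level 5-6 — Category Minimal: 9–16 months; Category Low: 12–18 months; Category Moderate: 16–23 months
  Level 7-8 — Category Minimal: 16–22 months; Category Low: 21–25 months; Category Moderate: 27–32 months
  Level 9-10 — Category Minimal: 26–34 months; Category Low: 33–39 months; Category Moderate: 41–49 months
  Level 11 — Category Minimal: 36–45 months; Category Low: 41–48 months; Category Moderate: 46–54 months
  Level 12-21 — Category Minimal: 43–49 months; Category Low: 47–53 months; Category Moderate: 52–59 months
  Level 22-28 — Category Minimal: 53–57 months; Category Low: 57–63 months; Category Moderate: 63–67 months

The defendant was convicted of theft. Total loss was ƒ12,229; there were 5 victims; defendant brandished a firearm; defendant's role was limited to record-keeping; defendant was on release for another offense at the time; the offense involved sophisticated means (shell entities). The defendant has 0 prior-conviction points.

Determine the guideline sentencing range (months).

Base offense level for theft: 11.
R1 applies: 11 + 1 = 12.
R2 applies (level before this adjustment is 12 ≥ 7, so +5): 12 + 5 = 17.
R4 applies: 17 + 4 = 21.
R5 applies: 21 − 3 = 18.
R6 applies (level before this adjustment is 18 ≥ 8, so +4): 18 + 4 = 22.
R7 applies: 22 + 1 = 23.
Final offense level: 23.
Criminal history: 0 prior points → Category Minimal (0-8).
Level 23 falls in the 22-28 band.
Grid: Level 22-28 × Category Minimal = 53-57 months.

53-57 months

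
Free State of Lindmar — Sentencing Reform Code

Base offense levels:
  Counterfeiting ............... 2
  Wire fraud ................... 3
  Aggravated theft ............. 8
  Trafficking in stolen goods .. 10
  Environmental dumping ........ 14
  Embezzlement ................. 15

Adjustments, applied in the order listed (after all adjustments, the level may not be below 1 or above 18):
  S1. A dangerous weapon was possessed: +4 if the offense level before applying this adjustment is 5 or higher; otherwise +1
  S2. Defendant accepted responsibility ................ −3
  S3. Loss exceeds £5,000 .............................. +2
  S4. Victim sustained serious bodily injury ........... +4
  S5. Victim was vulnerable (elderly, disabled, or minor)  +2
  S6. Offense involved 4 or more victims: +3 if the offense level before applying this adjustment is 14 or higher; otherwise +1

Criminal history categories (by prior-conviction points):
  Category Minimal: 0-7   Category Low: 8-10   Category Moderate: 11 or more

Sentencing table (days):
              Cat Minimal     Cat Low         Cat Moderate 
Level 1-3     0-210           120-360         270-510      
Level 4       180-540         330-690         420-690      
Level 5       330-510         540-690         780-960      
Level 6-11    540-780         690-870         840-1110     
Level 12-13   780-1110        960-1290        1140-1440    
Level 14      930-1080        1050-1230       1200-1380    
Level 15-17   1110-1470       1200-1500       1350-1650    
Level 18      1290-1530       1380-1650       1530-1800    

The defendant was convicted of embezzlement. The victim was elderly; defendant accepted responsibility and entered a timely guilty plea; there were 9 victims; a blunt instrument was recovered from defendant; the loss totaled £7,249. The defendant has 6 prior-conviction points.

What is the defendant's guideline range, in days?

1290-1530 days

Base offense level for embezzlement: 15.
S1 applies (level before this adjustment is 15 ≥ 5, so +4): 15 + 4 = 19.
S2 applies: 19 − 3 = 16.
S3 applies: 16 + 2 = 18.
S4 does not apply.
S5 applies: 18 + 2 = 20.
S6 applies (level before this adjustment is 20 ≥ 14, so +3): 20 + 3 = 23.
Level 23 exceeds the maximum of 18; capped at 18.
Final offense level: 18.
Criminal history: 6 prior points → Category Minimal (0-7).
Level 18 falls in the 18 band.
Grid: Level 18 × Category Minimal = 1290-1530 days.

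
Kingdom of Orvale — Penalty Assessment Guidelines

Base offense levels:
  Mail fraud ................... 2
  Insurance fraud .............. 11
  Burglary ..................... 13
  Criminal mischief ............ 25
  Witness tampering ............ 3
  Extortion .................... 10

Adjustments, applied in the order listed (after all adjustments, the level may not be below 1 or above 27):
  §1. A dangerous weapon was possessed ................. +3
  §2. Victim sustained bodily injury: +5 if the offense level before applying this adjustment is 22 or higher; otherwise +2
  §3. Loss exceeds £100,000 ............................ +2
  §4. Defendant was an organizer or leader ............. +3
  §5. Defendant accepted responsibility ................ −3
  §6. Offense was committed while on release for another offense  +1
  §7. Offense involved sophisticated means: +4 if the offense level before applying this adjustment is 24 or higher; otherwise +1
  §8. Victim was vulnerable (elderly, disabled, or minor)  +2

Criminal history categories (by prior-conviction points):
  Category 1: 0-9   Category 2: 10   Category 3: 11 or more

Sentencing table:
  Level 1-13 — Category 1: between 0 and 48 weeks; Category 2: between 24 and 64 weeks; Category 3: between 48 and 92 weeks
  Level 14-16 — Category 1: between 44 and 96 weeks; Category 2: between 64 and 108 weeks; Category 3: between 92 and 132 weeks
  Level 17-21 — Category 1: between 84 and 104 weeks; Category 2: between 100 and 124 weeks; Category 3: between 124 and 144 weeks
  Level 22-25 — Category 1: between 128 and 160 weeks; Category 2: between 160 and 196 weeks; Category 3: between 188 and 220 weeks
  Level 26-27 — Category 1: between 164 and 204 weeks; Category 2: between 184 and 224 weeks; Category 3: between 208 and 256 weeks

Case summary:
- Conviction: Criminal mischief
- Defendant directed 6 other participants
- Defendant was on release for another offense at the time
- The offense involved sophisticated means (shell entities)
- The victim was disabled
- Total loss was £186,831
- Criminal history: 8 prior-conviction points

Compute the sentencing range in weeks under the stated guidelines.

164-204 weeks

Base offense level for criminal mischief: 25.
§3 applies: 25 + 2 = 27.
§4 applies: 27 + 3 = 30.
§6 applies: 30 + 1 = 31.
§7 applies (level before this adjustment is 31 ≥ 24, so +4): 31 + 4 = 35.
§8 applies: 35 + 2 = 37.
Level 37 exceeds the maximum of 27; capped at 27.
Final offense level: 27.
Criminal history: 8 prior points → Category 1 (0-9).
Level 27 falls in the 26-27 band.
Grid: Level 26-27 × Category 1 = 164-204 weeks.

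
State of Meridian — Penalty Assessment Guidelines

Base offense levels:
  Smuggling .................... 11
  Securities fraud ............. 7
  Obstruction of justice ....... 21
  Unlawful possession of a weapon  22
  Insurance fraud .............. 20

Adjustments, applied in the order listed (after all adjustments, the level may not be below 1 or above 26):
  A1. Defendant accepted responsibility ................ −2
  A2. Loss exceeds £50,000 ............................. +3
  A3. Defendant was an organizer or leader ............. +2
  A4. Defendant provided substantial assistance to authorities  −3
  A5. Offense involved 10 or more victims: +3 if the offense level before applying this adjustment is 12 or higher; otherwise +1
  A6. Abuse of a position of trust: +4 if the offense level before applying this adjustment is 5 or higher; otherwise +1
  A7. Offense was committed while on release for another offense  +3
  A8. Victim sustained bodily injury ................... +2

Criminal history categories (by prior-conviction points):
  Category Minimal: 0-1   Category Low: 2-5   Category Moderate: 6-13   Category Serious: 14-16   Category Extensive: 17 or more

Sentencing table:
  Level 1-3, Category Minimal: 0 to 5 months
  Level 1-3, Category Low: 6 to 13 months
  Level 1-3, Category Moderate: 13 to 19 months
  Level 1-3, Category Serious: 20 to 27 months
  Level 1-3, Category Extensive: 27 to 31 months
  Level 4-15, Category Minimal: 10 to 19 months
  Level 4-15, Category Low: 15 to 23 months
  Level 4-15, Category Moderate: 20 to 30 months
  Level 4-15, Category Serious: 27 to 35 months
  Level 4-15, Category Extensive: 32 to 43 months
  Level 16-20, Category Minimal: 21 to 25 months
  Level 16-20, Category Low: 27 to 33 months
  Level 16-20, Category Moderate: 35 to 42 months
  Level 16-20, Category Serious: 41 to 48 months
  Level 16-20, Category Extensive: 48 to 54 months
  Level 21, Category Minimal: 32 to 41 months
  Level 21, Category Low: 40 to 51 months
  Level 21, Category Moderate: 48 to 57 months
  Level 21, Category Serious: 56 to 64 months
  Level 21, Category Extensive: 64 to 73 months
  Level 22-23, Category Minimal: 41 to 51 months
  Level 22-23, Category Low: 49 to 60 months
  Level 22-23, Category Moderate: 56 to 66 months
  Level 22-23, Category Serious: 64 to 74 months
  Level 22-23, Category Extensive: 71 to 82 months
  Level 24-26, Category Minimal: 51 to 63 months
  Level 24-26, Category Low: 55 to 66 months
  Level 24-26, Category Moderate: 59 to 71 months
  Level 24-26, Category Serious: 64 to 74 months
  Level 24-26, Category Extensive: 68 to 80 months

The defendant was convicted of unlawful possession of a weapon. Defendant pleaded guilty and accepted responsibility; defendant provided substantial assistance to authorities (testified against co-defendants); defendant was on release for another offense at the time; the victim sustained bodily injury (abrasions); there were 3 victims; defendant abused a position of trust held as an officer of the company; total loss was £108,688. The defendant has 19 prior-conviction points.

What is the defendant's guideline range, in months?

Base offense level for unlawful possession of a weapon: 22.
A1 applies: 22 − 2 = 20.
A2 applies: 20 + 3 = 23.
A4 applies: 23 − 3 = 20.
A6 applies (level before this adjustment is 20 ≥ 5, so +4): 20 + 4 = 24.
A7 applies: 24 + 3 = 27.
A8 applies: 27 + 2 = 29.
Level 29 exceeds the maximum of 26; capped at 26.
Final offense level: 26.
Criminal history: 19 prior points → Category Extensive (17+).
Level 26 falls in the 24-26 band.
Grid: Level 24-26 × Category Extensive = 68-80 months.

68-80 months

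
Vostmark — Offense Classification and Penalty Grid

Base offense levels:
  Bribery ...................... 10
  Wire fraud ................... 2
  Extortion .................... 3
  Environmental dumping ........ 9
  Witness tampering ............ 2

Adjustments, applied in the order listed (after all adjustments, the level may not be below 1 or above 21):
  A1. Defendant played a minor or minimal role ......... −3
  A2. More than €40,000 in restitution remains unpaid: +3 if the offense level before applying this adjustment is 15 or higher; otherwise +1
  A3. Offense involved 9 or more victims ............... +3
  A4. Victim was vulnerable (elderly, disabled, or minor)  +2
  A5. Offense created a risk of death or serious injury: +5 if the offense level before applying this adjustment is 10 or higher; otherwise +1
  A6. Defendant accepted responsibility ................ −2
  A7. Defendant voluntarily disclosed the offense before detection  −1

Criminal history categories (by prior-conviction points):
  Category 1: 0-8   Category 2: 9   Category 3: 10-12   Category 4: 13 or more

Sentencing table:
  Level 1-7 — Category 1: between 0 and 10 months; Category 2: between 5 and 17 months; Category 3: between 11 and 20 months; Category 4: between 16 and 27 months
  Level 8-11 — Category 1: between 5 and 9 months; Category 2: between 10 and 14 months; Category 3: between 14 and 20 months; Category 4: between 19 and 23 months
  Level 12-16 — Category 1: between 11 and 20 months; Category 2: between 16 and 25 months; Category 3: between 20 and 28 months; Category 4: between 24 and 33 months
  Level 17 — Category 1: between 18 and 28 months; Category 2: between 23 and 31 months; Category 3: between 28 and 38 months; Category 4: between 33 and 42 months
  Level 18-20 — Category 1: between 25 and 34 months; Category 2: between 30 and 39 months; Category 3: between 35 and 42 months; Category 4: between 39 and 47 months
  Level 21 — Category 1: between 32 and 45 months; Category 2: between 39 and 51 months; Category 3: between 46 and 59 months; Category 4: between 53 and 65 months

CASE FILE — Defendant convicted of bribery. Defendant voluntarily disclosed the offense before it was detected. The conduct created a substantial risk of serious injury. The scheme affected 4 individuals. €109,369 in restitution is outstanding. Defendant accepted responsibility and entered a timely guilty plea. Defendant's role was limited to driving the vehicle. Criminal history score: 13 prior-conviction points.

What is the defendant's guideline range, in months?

Base offense level for bribery: 10.
A1 applies: 10 − 3 = 7.
A2 applies (level before this adjustment is 7 < 15, so +1): 7 + 1 = 8.
A5 applies (level before this adjustment is 8 < 10, so +1): 8 + 1 = 9.
A6 applies: 9 − 2 = 7.
A7 applies: 7 − 1 = 6.
Final offense level: 6.
Criminal history: 13 prior points → Category 4 (13+).
Level 6 falls in the 1-7 band.
Grid: Level 1-7 × Category 4 = 16-27 months.

16-27 months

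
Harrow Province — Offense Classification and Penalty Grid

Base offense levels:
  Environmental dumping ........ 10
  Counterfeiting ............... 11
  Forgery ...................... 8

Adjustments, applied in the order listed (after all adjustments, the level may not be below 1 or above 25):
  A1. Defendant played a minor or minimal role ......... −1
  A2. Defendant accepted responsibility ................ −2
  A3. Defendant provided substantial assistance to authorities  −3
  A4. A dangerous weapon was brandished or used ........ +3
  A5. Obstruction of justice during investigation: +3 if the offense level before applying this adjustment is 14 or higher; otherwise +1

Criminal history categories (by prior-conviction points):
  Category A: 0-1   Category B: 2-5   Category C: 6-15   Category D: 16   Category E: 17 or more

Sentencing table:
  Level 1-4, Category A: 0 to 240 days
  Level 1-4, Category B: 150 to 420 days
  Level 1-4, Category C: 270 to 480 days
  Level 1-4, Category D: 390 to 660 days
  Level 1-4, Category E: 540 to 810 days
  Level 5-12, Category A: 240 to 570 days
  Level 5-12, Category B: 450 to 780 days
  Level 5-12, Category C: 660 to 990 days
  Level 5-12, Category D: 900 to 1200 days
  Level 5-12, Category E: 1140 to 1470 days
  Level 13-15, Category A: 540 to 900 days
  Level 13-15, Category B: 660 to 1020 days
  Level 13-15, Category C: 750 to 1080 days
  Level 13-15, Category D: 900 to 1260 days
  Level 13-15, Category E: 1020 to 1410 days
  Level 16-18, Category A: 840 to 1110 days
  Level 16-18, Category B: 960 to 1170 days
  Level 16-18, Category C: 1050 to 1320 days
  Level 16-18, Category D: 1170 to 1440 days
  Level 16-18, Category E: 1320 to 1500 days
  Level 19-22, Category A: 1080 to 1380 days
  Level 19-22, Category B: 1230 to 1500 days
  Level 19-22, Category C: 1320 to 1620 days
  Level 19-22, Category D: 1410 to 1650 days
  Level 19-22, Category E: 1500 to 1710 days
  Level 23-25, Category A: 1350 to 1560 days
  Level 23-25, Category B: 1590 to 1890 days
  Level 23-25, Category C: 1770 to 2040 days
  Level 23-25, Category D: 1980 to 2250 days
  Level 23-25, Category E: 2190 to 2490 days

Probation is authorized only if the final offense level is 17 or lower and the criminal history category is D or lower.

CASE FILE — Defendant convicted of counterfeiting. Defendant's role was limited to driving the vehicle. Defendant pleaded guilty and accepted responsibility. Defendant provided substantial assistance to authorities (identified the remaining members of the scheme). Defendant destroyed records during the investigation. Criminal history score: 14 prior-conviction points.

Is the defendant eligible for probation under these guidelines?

Yes

Base offense level for counterfeiting: 11.
A1 applies: 11 − 1 = 10.
A2 applies: 10 − 2 = 8.
A3 applies: 8 − 3 = 5.
A4 does not apply.
A5 applies (level before this adjustment is 5 < 14, so +1): 5 + 1 = 6.
Final offense level: 6.
Criminal history: 14 prior points → Category C (6-15).
Level 6 falls in the 5-12 band.
Grid: Level 5-12 × Category C = 660-990 days.
Probation check: level 6 ≤ 17 and category C ≤ D → eligible.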